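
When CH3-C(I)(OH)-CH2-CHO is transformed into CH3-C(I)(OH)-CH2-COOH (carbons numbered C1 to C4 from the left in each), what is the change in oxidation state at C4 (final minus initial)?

+2

Before: C4 has 1 bond to C, 1 bond to H, 2 bonds to O → oxidation state +1.
After: C4 has 1 bond to C, 3 bonds to O → oxidation state +3.
Δ = +3 − (+1) = +2, so this is an oxidation at C4.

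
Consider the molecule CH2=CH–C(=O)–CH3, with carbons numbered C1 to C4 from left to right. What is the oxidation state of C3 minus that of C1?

+4

C3: 2C, 2O → 0 + 2 = +2
C1: 2C, 2H → 0 − 2 = -2
Difference: +2 − (-2) = +4.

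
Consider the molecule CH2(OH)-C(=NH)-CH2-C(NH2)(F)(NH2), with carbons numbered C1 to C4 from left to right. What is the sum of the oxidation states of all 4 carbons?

Tallying each carbon's bonds:
C1: 1C, 2H, 1O → 0 − 2 + 1 = -1
C2: 2C, 2N → 0 + 2 = +2
C3: 2C, 2H → 0 − 2 = -2
C4: 1C, 2N, 1F → 0 + 2 + 1 = +3
Sum = -1 + 2 − 2 + 3 = +2.

+2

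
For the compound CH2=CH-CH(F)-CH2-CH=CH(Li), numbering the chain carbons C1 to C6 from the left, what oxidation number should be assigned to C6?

-2

C6 has a double bond to C (2×0 = 0), one bond to H (-1), one bond to Li (-1).
Oxidation state = 0 − 1 − 1 = -2.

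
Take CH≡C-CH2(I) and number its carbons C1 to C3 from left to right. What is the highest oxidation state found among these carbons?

Tallying each carbon's bonds:
C1: 3C, 1H → 0 − 1 = -1
C2: 4C → 0 = 0
C3: 1C, 2H, 1I → 0 − 2 + 1 = -1
The highest value is 0.

0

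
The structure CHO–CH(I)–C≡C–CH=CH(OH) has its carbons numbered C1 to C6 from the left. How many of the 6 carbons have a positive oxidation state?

1

Tallying each carbon's bonds:
C1: 1C, 1H, 2O → 0 − 1 + 2 = +1
C2: 2C, 1H, 1I → 0 − 1 + 1 = 0
C3: 4C → 0 = 0
C4: 4C → 0 = 0
C5: 3C, 1H → 0 − 1 = -1
C6: 2C, 1H, 1O → 0 − 1 + 1 = 0
1 carbon (C1) meets the condition.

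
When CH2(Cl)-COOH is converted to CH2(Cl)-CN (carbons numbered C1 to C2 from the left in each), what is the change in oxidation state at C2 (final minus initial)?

0

Before: C2 has 1 bond to C, 3 bonds to O → oxidation state +3.
After: C2 has 1 bond to C, 3 bonds to N → oxidation state +3.
Δ = +3 − (+3) = 0, so no net redox change at C2.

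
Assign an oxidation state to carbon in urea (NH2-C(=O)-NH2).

Count +1 for every bond to an atom more electronegative than carbon and −1 for every bond to one less electronegative; C–C bonds are 0.
The carbon has one bond to N (+1), a double bond to O (2×+1 = +2), one bond to N (+1).
Oxidation state = +1 + 2 + 1 = +4.

+4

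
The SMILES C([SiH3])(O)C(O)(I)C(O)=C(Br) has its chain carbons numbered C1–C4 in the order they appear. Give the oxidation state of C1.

-1

Each bond to a more electronegative atom (O, N, halogen) counts +1, each bond to a less electronegative atom (H, metal, B, Si) counts −1, and each C–C bond counts 0.
C1 has one bond to C (0), one bond to Si (-1), one bond to H (-1), one bond to O (+1).
Oxidation state = 0 − 1 − 1 + 1 = -1.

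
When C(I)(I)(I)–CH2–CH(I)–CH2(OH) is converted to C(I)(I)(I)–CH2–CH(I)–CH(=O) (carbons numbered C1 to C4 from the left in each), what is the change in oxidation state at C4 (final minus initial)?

+2

Before: C4 has 1 bond to C, 2 bonds to H, 1 bond to O → oxidation state -1.
After: C4 has 1 bond to C, 1 bond to H, 2 bonds to O → oxidation state +1.
Δ = +1 − (-1) = +2, so this is an oxidation at C4.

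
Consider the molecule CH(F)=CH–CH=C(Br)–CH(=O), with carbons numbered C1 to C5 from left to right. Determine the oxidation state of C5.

+1

C5 has one bond to C (0), one bond to H (-1), a double bond to O (2×+1 = +2).
Oxidation state = 0 − 1 + 2 = +1.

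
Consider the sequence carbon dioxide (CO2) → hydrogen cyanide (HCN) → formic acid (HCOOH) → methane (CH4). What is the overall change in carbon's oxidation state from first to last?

-8

Carbon oxidation states along the series — carbon dioxide: +4, hydrogen cyanide: +2, formic acid: +2, methane: -4.
Net change = -4 − (+4) = -8.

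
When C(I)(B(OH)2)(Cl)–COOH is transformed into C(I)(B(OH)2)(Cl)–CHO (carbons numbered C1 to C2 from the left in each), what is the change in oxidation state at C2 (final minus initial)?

Before: C2 has 1 bond to C, 3 bonds to O → oxidation state +3.
After: C2 has 1 bond to C, 1 bond to H, 2 bonds to O → oxidation state +1.
Δ = +1 − (+3) = -2, so this is a reduction at C2.

-2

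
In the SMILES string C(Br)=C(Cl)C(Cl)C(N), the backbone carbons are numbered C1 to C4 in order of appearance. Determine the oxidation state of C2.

C2 has a double bond to C (2×0 = 0), one bond to C (0), one bond to Cl (+1).
Oxidation state = 0 + 0 + 1 = +1.

+1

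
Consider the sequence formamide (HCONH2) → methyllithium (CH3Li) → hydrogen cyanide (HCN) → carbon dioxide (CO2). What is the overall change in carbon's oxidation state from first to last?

Carbon oxidation states along the series — formamide: +2, methyllithium: -4, hydrogen cyanide: +2, carbon dioxide: +4.
Net change = +4 − (+2) = +2.

+2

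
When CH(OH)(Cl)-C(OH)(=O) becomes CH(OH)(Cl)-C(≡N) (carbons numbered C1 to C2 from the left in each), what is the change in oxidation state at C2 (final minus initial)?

Before: C2 has 1 bond to C, 3 bonds to O → oxidation state +3.
After: C2 has 1 bond to C, 3 bonds to N → oxidation state +3.
Δ = +3 − (+3) = 0, so no net redox change at C2.

0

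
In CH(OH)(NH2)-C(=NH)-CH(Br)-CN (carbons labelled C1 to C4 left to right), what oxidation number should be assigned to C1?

+1

C1 has one bond to C (0), one bond to O (+1), one bond to N (+1), one bond to H (-1).
Oxidation state = 0 + 1 + 1 − 1 = +1.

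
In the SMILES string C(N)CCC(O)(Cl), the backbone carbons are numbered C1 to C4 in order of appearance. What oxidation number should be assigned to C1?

-1

C1 has one bond to C (0), one bond to N (+1), one bond to H (-1), one bond to H (-1).
Oxidation state = 0 + 1 − 1 − 1 = -1.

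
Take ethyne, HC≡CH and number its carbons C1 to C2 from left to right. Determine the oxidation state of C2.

Count +1 for every bond to an atom more electronegative than carbon and −1 for every bond to one less electronegative; C–C bonds are 0.
C2 has one bond to H (-1), a triple bond to C (3×0 = 0).
Oxidation state = -1 + 0 = -1.

-1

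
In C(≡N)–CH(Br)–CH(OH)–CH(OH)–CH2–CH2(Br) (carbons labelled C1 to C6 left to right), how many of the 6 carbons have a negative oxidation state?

2

Tallying each carbon's bonds:
C1: 1C, 3N → 0 + 3 = +3
C2: 2C, 1H, 1Br → 0 − 1 + 1 = 0
C3: 2C, 1H, 1O → 0 − 1 + 1 = 0
C4: 2C, 1H, 1O → 0 − 1 + 1 = 0
C5: 2C, 2H → 0 − 2 = -2
C6: 1C, 2H, 1Br → 0 − 2 + 1 = -1
2 carbons (C5, C6) meet the condition.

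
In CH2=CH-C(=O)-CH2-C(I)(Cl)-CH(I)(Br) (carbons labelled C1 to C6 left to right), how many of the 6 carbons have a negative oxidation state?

Tallying each carbon's bonds:
C1: 2C, 2H → 0 − 2 = -2
C2: 3C, 1H → 0 − 1 = -1
C3: 2C, 2O → 0 + 2 = +2
C4: 2C, 2H → 0 − 2 = -2
C5: 2C, 1Cl, 1I → 0 + 1 + 1 = +2
C6: 1C, 1H, 1Br, 1I → 0 − 1 + 1 + 1 = +1
3 carbons (C1, C2, C4) meet the condition.

3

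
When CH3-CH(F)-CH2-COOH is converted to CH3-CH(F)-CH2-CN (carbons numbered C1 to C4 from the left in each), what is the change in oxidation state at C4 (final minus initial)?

0

Before: C4 has 1 bond to C, 3 bonds to O → oxidation state +3.
After: C4 has 1 bond to C, 3 bonds to N → oxidation state +3.
Δ = +3 − (+3) = 0, so no net redox change at C4.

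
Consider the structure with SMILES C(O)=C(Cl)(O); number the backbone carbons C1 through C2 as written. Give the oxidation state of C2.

+2

C2 has a double bond to C (2×0 = 0), one bond to Cl (+1), one bond to O (+1).
Oxidation state = 0 + 1 + 1 = +2.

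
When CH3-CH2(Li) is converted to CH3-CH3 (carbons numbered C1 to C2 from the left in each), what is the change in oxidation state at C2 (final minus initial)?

Before: C2 has 1 bond to C, 2 bonds to H, 1 bond to Li → oxidation state -3.
After: C2 has 1 bond to C, 3 bonds to H → oxidation state -3.
Δ = -3 − (-3) = 0, so no net redox change at C2.

0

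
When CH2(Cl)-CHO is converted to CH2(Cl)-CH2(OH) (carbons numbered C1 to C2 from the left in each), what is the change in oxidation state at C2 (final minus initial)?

-2

Before: C2 has 1 bond to C, 1 bond to H, 2 bonds to O → oxidation state +1.
After: C2 has 1 bond to C, 2 bonds to H, 1 bond to O → oxidation state -1.
Δ = -1 − (+1) = -2, so this is a reduction at C2.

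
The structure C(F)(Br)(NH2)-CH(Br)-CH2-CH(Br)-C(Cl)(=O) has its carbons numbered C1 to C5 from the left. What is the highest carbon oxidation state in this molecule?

Tallying each carbon's bonds:
C1: 1C, 1N, 1F, 1Br → 0 + 1 + 1 + 1 = +3
C2: 2C, 1H, 1Br → 0 − 1 + 1 = 0
C3: 2C, 2H → 0 − 2 = -2
C4: 2C, 1H, 1Br → 0 − 1 + 1 = 0
C5: 1C, 2O, 1Cl → 0 + 2 + 1 = +3
The highest value is +3.

+3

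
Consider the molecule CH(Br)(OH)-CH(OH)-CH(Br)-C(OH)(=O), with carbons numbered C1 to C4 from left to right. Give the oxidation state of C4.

Count +1 for every bond to an atom more electronegative than carbon and −1 for every bond to one less electronegative; C–C bonds are 0.
C4 has one bond to C (0), one bond to O (+1), a double bond to O (2×+1 = +2).
Oxidation state = 0 + 1 + 2 = +3.

+3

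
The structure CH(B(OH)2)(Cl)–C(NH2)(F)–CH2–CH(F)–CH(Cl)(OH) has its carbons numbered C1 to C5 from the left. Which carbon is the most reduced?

C3

Bonds to more-electronegative neighbours contribute +1 each, bonds to H or metals contribute −1 each, and C–C bonds contribute 0. Tallying each carbon:
C1: 1C, 1H, 1Cl, 1B → 0 − 1 + 1 − 1 = -1
C2: 2C, 1N, 1F → 0 + 1 + 1 = +2
C3: 2C, 2H → 0 − 2 = -2
C4: 2C, 1H, 1F → 0 − 1 + 1 = 0
C5: 1C, 1H, 1O, 1Cl → 0 − 1 + 1 + 1 = +1
The most reduced carbon is C3 at -2.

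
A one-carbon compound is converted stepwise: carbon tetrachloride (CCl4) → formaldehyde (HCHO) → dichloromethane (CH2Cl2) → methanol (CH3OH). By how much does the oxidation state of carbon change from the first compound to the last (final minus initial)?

-6

Carbon oxidation states along the series — carbon tetrachloride: +4, formaldehyde: 0, dichloromethane: 0, methanol: -2.
Net change = -2 − (+4) = -6.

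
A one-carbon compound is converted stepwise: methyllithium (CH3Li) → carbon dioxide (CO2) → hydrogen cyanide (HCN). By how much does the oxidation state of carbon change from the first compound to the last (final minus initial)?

+6

Carbon oxidation states along the series — methyllithium: -4, carbon dioxide: +4, hydrogen cyanide: +2.
Net change = +2 − (-4) = +6.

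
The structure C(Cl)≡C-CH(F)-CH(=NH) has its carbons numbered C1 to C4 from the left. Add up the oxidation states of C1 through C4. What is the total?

+2

Bonds to more-electronegative neighbours contribute +1 each, bonds to H or metals contribute −1 each, and C–C bonds contribute 0. Tallying each carbon:
C1: 3C, 1Cl → 0 + 1 = +1
C2: 4C → 0 = 0
C3: 2C, 1H, 1F → 0 − 1 + 1 = 0
C4: 1C, 1H, 2N → 0 − 1 + 2 = +1
Sum = +1 + 0 + 0 + 1 = +2.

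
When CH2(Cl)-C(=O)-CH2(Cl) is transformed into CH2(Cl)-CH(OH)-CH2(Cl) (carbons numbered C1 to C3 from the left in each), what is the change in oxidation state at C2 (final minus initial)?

-2

Before: C2 has 2 bonds to C, 2 bonds to O → oxidation state +2.
After: C2 has 2 bonds to C, 1 bond to H, 1 bond to O → oxidation state 0.
Δ = 0 − (+2) = -2, so this is a reduction at C2.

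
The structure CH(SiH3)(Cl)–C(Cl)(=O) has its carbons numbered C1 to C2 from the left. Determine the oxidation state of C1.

-1

C1 has one bond to C (0), one bond to H (-1), one bond to Si (-1), one bond to Cl (+1).
Oxidation state = 0 − 1 − 1 + 1 = -1.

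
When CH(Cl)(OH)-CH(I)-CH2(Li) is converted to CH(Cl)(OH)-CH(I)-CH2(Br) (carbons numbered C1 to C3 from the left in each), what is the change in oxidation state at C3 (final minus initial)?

Before: C3 has 1 bond to C, 2 bonds to H, 1 bond to Li → oxidation state -3.
After: C3 has 1 bond to C, 2 bonds to H, 1 bond to Br → oxidation state -1.
Δ = -1 − (-3) = +2, so this is an oxidation at C3.

+2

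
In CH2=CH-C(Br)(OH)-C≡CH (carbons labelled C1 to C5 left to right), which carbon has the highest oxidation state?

Tallying each carbon's bonds:
C1: 2C, 2H → 0 − 2 = -2
C2: 3C, 1H → 0 − 1 = -1
C3: 2C, 1O, 1Br → 0 + 1 + 1 = +2
C4: 4C → 0 = 0
C5: 3C, 1H → 0 − 1 = -1
The most oxidised carbon is C3 at +2.

C3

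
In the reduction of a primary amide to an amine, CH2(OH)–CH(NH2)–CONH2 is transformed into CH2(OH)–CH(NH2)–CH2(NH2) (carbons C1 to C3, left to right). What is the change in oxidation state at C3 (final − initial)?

-4

Before: C3 has 1 bond to C, 2 bonds to O, 1 bond to N → oxidation state +3.
After: C3 has 1 bond to C, 2 bonds to H, 1 bond to N → oxidation state -1.
Δ = -1 − (+3) = -4, so this is a reduction at C3.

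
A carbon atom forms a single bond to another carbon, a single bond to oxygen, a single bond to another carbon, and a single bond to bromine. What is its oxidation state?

+2

Assign +1 per bond to O/N/halogen, −1 per bond to H or an electropositive element, and 0 per bond to carbon.
The carbon has one bond to C (0), one bond to C (0), one bond to O (+1), one bond to Br (+1).
Oxidation state = 0 + 0 + 1 + 1 = +2.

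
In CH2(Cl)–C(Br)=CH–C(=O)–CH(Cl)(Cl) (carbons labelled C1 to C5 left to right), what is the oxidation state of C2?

C2 has one bond to C (0), a double bond to C (2×0 = 0), one bond to Br (+1).
Oxidation state = 0 + 0 + 1 = +1.

+1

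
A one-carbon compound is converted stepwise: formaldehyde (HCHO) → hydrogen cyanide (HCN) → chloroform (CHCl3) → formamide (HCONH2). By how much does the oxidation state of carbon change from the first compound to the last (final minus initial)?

+2

Carbon oxidation states along the series — formaldehyde: 0, hydrogen cyanide: +2, chloroform: +2, formamide: +2.
Net change = +2 − (0) = +2.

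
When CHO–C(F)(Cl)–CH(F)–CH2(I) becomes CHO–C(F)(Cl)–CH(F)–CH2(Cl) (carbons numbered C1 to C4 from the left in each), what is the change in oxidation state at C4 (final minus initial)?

Before: C4 has 1 bond to C, 2 bonds to H, 1 bond to I → oxidation state -1.
After: C4 has 1 bond to C, 2 bonds to H, 1 bond to Cl → oxidation state -1.
Δ = -1 − (-1) = 0, so no net redox change at C4.

0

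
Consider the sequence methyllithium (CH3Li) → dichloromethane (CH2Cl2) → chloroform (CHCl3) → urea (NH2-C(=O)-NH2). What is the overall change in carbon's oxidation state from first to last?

+8

Carbon oxidation states along the series — methyllithium: -4, dichloromethane: 0, chloroform: +2, urea: +4.
Net change = +4 − (-4) = +8.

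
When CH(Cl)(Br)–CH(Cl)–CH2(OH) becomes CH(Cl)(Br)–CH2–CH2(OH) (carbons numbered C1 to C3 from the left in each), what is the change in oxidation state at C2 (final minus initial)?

-2

Before: C2 has 2 bonds to C, 1 bond to H, 1 bond to Cl → oxidation state 0.
After: C2 has 2 bonds to C, 2 bonds to H → oxidation state -2.
Δ = -2 − (0) = -2, so this is a reduction at C2.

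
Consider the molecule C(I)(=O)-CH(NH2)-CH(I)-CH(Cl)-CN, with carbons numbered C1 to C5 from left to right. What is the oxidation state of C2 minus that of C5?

C2: 2C, 1H, 1N → 0 − 1 + 1 = 0
C5: 1C, 3N → 0 + 3 = +3
Difference: 0 − (+3) = -3.

-3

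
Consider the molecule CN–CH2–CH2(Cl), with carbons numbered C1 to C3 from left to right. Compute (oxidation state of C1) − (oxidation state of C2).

+5

C1: 1C, 3N → 0 + 3 = +3
C2: 2C, 2H → 0 − 2 = -2
Difference: +3 − (-2) = +5.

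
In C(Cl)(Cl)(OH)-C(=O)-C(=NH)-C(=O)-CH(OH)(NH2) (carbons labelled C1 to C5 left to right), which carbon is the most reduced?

C5

Bonds to more-electronegative neighbours contribute +1 each, bonds to H or metals contribute −1 each, and C–C bonds contribute 0. Tallying each carbon:
C1: 1C, 1O, 2Cl → 0 + 1 + 2 = +3
C2: 2C, 2O → 0 + 2 = +2
C3: 2C, 2N → 0 + 2 = +2
C4: 2C, 2O → 0 + 2 = +2
C5: 1C, 1H, 1O, 1N → 0 − 1 + 1 + 1 = +1
The most reduced carbon is C5 at +1.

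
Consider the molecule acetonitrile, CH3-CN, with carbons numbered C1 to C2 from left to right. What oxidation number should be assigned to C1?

-3

Count +1 for every bond to an atom more electronegative than carbon and −1 for every bond to one less electronegative; C–C bonds are 0.
C1 has one bond to H (-1), one bond to H (-1), one bond to H (-1), one bond to C (0).
Oxidation state = -1 − 1 − 1 + 0 = -3.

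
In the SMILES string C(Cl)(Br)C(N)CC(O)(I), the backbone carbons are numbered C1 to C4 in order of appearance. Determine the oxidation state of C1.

+1

Each bond to a more electronegative atom (O, N, halogen) counts +1, each bond to a less electronegative atom (H, metal, B, Si) counts −1, and each C–C bond counts 0.
C1 has one bond to C (0), one bond to Cl (+1), one bond to H (-1), one bond to Br (+1).
Oxidation state = 0 + 1 − 1 + 1 = +1.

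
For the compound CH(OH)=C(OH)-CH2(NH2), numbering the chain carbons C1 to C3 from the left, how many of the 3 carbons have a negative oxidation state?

Tallying each carbon's bonds:
C1: 2C, 1H, 1O → 0 − 1 + 1 = 0
C2: 3C, 1O → 0 + 1 = +1
C3: 1C, 2H, 1N → 0 − 2 + 1 = -1
1 carbon (C3) meets the condition.

1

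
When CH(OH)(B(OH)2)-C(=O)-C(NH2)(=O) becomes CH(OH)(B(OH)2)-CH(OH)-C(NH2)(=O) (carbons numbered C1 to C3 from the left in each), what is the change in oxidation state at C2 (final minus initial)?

-2

Before: C2 has 2 bonds to C, 2 bonds to O → oxidation state +2.
After: C2 has 2 bonds to C, 1 bond to H, 1 bond to O → oxidation state 0.
Δ = 0 − (+2) = -2, so this is a reduction at C2.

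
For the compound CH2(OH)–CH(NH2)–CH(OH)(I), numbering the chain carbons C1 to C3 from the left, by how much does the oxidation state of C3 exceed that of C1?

+2

C3: 1C, 1H, 1O, 1I → 0 − 1 + 1 + 1 = +1
C1: 1C, 2H, 1O → 0 − 2 + 1 = -1
Difference: +1 − (-1) = +2.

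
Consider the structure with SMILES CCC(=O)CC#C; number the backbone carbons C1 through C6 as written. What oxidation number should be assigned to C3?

Bonds to more-electronegative neighbours contribute +1 each, bonds to H or metals contribute −1 each, and C–C bonds contribute 0.
C3 has one bond to C (0), one bond to C (0), a double bond to O (2×+1 = +2).
Oxidation state = 0 + 0 + 2 = +2.

+2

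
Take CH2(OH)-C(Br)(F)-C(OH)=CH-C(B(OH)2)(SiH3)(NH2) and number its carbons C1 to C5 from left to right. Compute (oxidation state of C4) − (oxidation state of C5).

0

C4: 3C, 1H → 0 − 1 = -1
C5: 1C, 1N, 1B, 1Si → 0 + 1 − 1 − 1 = -1
Difference: -1 − (-1) = 0.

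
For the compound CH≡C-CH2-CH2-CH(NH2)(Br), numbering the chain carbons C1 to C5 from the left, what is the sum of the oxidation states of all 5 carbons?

Bonds to more-electronegative neighbours contribute +1 each, bonds to H or metals contribute −1 each, and C–C bonds contribute 0. Tallying each carbon:
C1: 3C, 1H → 0 − 1 = -1
C2: 4C → 0 = 0
C3: 2C, 2H → 0 − 2 = -2
C4: 2C, 2H → 0 − 2 = -2
C5: 1C, 1H, 1N, 1Br → 0 − 1 + 1 + 1 = +1
Sum = -1 + 0 − 2 − 2 + 1 = -4.

-4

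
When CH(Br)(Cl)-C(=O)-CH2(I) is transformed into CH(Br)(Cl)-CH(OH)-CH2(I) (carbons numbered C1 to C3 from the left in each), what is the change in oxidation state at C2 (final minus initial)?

Before: C2 has 2 bonds to C, 2 bonds to O → oxidation state +2.
After: C2 has 2 bonds to C, 1 bond to H, 1 bond to O → oxidation state 0.
Δ = 0 − (+2) = -2, so this is a reduction at C2.

-2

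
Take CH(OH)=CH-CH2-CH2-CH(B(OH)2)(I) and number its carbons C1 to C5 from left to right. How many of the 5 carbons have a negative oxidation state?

Tallying each carbon's bonds:
C1: 2C, 1H, 1O → 0 − 1 + 1 = 0
C2: 3C, 1H → 0 − 1 = -1
C3: 2C, 2H → 0 − 2 = -2
C4: 2C, 2H → 0 − 2 = -2
C5: 1C, 1H, 1I, 1B → 0 − 1 + 1 − 1 = -1
4 carbons (C2, C3, C4, C5) meet the condition.

4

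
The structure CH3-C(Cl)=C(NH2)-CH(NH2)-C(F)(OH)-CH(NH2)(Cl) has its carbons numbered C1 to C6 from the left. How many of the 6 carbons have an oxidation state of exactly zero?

Assign +1 per bond to O/N/halogen, −1 per bond to H or an electropositive element, and 0 per bond to carbon. Tallying each carbon:
C1: 1C, 3H → 0 − 3 = -3
C2: 3C, 1Cl → 0 + 1 = +1
C3: 3C, 1N → 0 + 1 = +1
C4: 2C, 1H, 1N → 0 − 1 + 1 = 0
C5: 2C, 1O, 1F → 0 + 1 + 1 = +2
C6: 1C, 1H, 1N, 1Cl → 0 − 1 + 1 + 1 = +1
1 carbon (C4) meets the condition.

1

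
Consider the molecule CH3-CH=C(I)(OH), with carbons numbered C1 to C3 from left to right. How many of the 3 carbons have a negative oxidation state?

2

Each bond to a more electronegative atom (O, N, halogen) counts +1, each bond to a less electronegative atom (H, metal, B, Si) counts −1, and each C–C bond counts 0. Tallying each carbon:
C1: 1C, 3H → 0 − 3 = -3
C2: 3C, 1H → 0 − 1 = -1
C3: 2C, 1O, 1I → 0 + 1 + 1 = +2
2 carbons (C1, C2) meet the condition.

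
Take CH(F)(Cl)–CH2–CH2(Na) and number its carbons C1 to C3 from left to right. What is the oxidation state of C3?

C3 has one bond to C (0), one bond to H (-1), one bond to Na (-1), one bond to H (-1).
Oxidation state = 0 − 1 − 1 − 1 = -3.

-3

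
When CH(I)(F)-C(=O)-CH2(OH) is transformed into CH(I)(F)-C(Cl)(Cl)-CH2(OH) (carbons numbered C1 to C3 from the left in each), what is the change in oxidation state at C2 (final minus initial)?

0

Before: C2 has 2 bonds to C, 2 bonds to O → oxidation state +2.
After: C2 has 2 bonds to C, 2 bonds to Cl → oxidation state +2.
Δ = +2 − (+2) = 0, so no net redox change at C2.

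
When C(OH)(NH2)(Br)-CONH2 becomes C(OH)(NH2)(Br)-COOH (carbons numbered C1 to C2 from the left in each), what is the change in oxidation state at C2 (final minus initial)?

Before: C2 has 1 bond to C, 2 bonds to O, 1 bond to N → oxidation state +3.
After: C2 has 1 bond to C, 3 bonds to O → oxidation state +3.
Δ = +3 − (+3) = 0, so no net redox change at C2.

0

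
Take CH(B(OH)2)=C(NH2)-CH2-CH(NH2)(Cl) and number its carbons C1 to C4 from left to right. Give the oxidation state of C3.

-2

Each bond to a more electronegative atom (O, N, halogen) counts +1, each bond to a less electronegative atom (H, metal, B, Si) counts −1, and each C–C bond counts 0.
C3 has one bond to C (0), one bond to C (0), one bond to H (-1), one bond to H (-1).
Oxidation state = 0 + 0 − 1 − 1 = -2.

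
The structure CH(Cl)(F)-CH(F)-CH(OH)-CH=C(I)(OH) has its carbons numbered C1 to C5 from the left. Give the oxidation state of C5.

+2

Bonds to more-electronegative neighbours contribute +1 each, bonds to H or metals contribute −1 each, and C–C bonds contribute 0.
C5 has a double bond to C (2×0 = 0), one bond to I (+1), one bond to O (+1).
Oxidation state = 0 + 1 + 1 = +2.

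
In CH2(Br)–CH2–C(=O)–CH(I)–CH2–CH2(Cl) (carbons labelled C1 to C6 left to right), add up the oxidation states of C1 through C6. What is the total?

-4

Tallying each carbon's bonds:
C1: 1C, 2H, 1Br → 0 − 2 + 1 = -1
C2: 2C, 2H → 0 − 2 = -2
C3: 2C, 2O → 0 + 2 = +2
C4: 2C, 1H, 1I → 0 − 1 + 1 = 0
C5: 2C, 2H → 0 − 2 = -2
C6: 1C, 2H, 1Cl → 0 − 2 + 1 = -1
Sum = -1 − 2 + 2 + 0 − 2 − 1 = -4.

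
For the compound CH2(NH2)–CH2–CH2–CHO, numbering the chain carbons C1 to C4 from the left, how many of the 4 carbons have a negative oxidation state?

Each bond to a more electronegative atom (O, N, halogen) counts +1, each bond to a less electronegative atom (H, metal, B, Si) counts −1, and each C–C bond counts 0. Tallying each carbon:
C1: 1C, 2H, 1N → 0 − 2 + 1 = -1
C2: 2C, 2H → 0 − 2 = -2
C3: 2C, 2H → 0 − 2 = -2
C4: 1C, 1H, 2O → 0 − 1 + 2 = +1
3 carbons (C1, C2, C3) meet the condition.

3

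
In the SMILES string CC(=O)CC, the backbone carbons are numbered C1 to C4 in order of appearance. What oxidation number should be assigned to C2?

+2

C2 has one bond to C (0), one bond to C (0), a double bond to O (2×+1 = +2).
Oxidation state = 0 + 0 + 2 = +2.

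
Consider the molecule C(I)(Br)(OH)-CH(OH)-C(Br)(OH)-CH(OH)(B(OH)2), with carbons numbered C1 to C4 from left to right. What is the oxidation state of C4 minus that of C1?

-4

C4: 1C, 1H, 1O, 1B → 0 − 1 + 1 − 1 = -1
C1: 1C, 1O, 1Br, 1I → 0 + 1 + 1 + 1 = +3
Difference: -1 − (+3) = -4.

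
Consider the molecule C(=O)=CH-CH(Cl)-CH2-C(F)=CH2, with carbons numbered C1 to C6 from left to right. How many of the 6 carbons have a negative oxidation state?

Count +1 for every bond to an atom more electronegative than carbon and −1 for every bond to one less electronegative; C–C bonds are 0. Tallying each carbon:
C1: 2C, 2O → 0 + 2 = +2
C2: 3C, 1H → 0 − 1 = -1
C3: 2C, 1H, 1Cl → 0 − 1 + 1 = 0
C4: 2C, 2H → 0 − 2 = -2
C5: 3C, 1F → 0 + 1 = +1
C6: 2C, 2H → 0 − 2 = -2
3 carbons (C2, C4, C6) meet the condition.

3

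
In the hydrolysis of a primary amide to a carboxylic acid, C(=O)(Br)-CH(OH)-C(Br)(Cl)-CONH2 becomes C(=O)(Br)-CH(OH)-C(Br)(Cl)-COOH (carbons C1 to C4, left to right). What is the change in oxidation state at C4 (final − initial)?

0

Before: C4 has 1 bond to C, 2 bonds to O, 1 bond to N → oxidation state +3.
After: C4 has 1 bond to C, 3 bonds to O → oxidation state +3.
Δ = +3 − (+3) = 0, so no net redox change at C4.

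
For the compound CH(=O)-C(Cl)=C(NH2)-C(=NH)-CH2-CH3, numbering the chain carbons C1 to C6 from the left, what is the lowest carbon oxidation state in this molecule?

-3

Each bond to a more electronegative atom (O, N, halogen) counts +1, each bond to a less electronegative atom (H, metal, B, Si) counts −1, and each C–C bond counts 0. Tallying each carbon:
C1: 1C, 1H, 2O → 0 − 1 + 2 = +1
C2: 3C, 1Cl → 0 + 1 = +1
C3: 3C, 1N → 0 + 1 = +1
C4: 2C, 2N → 0 + 2 = +2
C5: 2C, 2H → 0 − 2 = -2
C6: 1C, 3H → 0 − 3 = -3
The lowest value is -3.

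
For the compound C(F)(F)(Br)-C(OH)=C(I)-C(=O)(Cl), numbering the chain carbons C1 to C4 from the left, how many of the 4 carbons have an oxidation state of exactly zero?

0

Tallying each carbon's bonds:
C1: 1C, 2F, 1Br → 0 + 2 + 1 = +3
C2: 3C, 1O → 0 + 1 = +1
C3: 3C, 1I → 0 + 1 = +1
C4: 1C, 2O, 1Cl → 0 + 2 + 1 = +3
0 carbons meet the condition.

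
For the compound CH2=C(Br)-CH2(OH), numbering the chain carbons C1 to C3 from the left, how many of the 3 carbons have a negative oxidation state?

Tallying each carbon's bonds:
C1: 2C, 2H → 0 − 2 = -2
C2: 3C, 1Br → 0 + 1 = +1
C3: 1C, 2H, 1O → 0 − 2 + 1 = -1
2 carbons (C1, C3) meet the condition.

2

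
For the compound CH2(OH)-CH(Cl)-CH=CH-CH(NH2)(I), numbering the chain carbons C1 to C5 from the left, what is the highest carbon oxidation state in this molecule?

+1

Tallying each carbon's bonds:
C1: 1C, 2H, 1O → 0 − 2 + 1 = -1
C2: 2C, 1H, 1Cl → 0 − 1 + 1 = 0
C3: 3C, 1H → 0 − 1 = -1
C4: 3C, 1H → 0 − 1 = -1
C5: 1C, 1H, 1N, 1I → 0 − 1 + 1 + 1 = +1
The highest value is +1.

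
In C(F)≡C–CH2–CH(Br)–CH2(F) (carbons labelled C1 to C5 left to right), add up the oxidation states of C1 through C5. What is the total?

Tallying each carbon's bonds:
C1: 3C, 1F → 0 + 1 = +1
C2: 4C → 0 = 0
C3: 2C, 2H → 0 − 2 = -2
C4: 2C, 1H, 1Br → 0 − 1 + 1 = 0
C5: 1C, 2H, 1F → 0 − 2 + 1 = -1
Sum = +1 + 0 − 2 + 0 − 1 = -2.

-2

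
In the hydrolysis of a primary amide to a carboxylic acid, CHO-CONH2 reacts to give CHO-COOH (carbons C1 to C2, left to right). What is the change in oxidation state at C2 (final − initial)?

0

Before: C2 has 1 bond to C, 2 bonds to O, 1 bond to N → oxidation state +3.
After: C2 has 1 bond to C, 3 bonds to O → oxidation state +3.
Δ = +3 − (+3) = 0, so no net redox change at C2.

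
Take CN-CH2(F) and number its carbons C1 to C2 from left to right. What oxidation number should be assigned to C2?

-1

Assign +1 per bond to O/N/halogen, −1 per bond to H or an electropositive element, and 0 per bond to carbon.
C2 has one bond to C (0), one bond to F (+1), one bond to H (-1), one bond to H (-1).
Oxidation state = 0 + 1 − 1 − 1 = -1.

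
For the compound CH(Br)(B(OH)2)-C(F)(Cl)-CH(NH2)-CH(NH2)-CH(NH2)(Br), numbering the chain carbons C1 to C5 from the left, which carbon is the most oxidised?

Assign +1 per bond to O/N/halogen, −1 per bond to H or an electropositive element, and 0 per bond to carbon. Tallying each carbon:
C1: 1C, 1H, 1Br, 1B → 0 − 1 + 1 − 1 = -1
C2: 2C, 1F, 1Cl → 0 + 1 + 1 = +2
C3: 2C, 1H, 1N → 0 − 1 + 1 = 0
C4: 2C, 1H, 1N → 0 − 1 + 1 = 0
C5: 1C, 1H, 1N, 1Br → 0 − 1 + 1 + 1 = +1
The most oxidised carbon is C2 at +2.

C2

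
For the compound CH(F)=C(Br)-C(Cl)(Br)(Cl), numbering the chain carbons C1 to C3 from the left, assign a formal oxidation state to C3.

+3

C3 has one bond to C (0), one bond to Cl (+1), one bond to Br (+1), one bond to Cl (+1).
Oxidation state = 0 + 1 + 1 + 1 = +3.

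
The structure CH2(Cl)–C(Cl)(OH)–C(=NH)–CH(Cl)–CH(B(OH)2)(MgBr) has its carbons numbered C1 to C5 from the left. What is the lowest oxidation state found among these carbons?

-3

Tallying each carbon's bonds:
C1: 1C, 2H, 1Cl → 0 − 2 + 1 = -1
C2: 2C, 1O, 1Cl → 0 + 1 + 1 = +2
C3: 2C, 2N → 0 + 2 = +2
C4: 2C, 1H, 1Cl → 0 − 1 + 1 = 0
C5: 1C, 1H, 1Mg, 1B → 0 − 1 − 1 − 1 = -3
The lowest value is -3.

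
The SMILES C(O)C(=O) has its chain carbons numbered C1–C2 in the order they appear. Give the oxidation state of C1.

Count +1 for every bond to an atom more electronegative than carbon and −1 for every bond to one less electronegative; C–C bonds are 0.
C1 has one bond to C (0), one bond to H (-1), one bond to H (-1), one bond to O (+1).
Oxidation state = 0 − 1 − 1 + 1 = -1.

-1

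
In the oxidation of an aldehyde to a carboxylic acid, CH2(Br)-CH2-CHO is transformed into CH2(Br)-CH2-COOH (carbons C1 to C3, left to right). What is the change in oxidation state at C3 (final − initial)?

Before: C3 has 1 bond to C, 1 bond to H, 2 bonds to O → oxidation state +1.
After: C3 has 1 bond to C, 3 bonds to O → oxidation state +3.
Δ = +3 − (+1) = +2, so this is an oxidation at C3.

+2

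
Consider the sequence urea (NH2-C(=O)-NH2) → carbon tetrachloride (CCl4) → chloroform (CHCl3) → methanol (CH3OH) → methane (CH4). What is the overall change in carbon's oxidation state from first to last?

-8

Carbon oxidation states along the series — urea: +4, carbon tetrachloride: +4, chloroform: +2, methanol: -2, methane: -4.
Net change = -4 − (+4) = -8.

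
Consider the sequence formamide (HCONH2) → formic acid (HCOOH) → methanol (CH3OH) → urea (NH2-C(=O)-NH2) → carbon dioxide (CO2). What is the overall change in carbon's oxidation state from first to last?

+2

Carbon oxidation states along the series — formamide: +2, formic acid: +2, methanol: -2, urea: +4, carbon dioxide: +4.
Net change = +4 − (+2) = +2.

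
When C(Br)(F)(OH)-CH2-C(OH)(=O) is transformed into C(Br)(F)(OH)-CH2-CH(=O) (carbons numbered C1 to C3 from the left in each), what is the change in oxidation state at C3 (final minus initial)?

Before: C3 has 1 bond to C, 3 bonds to O → oxidation state +3.
After: C3 has 1 bond to C, 1 bond to H, 2 bonds to O → oxidation state +1.
Δ = +1 − (+3) = -2, so this is a reduction at C3.

-2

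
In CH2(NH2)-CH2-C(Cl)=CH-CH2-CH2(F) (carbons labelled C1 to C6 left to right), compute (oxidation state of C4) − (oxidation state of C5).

C4: 3C, 1H → 0 − 1 = -1
C5: 2C, 2H → 0 − 2 = -2
Difference: -1 − (-2) = +1.

+1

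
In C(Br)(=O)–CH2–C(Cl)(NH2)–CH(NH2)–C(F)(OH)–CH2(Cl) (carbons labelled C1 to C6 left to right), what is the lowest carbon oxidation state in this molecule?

-2

Count +1 for every bond to an atom more electronegative than carbon and −1 for every bond to one less electronegative; C–C bonds are 0. Tallying each carbon:
C1: 1C, 2O, 1Br → 0 + 2 + 1 = +3
C2: 2C, 2H → 0 − 2 = -2
C3: 2C, 1N, 1Cl → 0 + 1 + 1 = +2
C4: 2C, 1H, 1N → 0 − 1 + 1 = 0
C5: 2C, 1O, 1F → 0 + 1 + 1 = +2
C6: 1C, 2H, 1Cl → 0 − 2 + 1 = -1
The lowest value is -2.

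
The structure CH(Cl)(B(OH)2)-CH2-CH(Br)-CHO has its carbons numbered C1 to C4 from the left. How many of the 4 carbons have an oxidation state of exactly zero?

Tallying each carbon's bonds:
C1: 1C, 1H, 1Cl, 1B → 0 − 1 + 1 − 1 = -1
C2: 2C, 2H → 0 − 2 = -2
C3: 2C, 1H, 1Br → 0 − 1 + 1 = 0
C4: 1C, 1H, 2O → 0 − 1 + 2 = +1
1 carbon (C3) meets the condition.

1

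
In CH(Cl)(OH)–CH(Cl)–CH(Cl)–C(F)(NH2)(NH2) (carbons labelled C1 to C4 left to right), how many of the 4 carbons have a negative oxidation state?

Tallying each carbon's bonds:
C1: 1C, 1H, 1O, 1Cl → 0 − 1 + 1 + 1 = +1
C2: 2C, 1H, 1Cl → 0 − 1 + 1 = 0
C3: 2C, 1H, 1Cl → 0 − 1 + 1 = 0
C4: 1C, 2N, 1F → 0 + 2 + 1 = +3
0 carbons meet the condition.

0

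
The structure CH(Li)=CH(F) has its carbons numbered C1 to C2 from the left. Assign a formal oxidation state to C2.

Each bond to a more electronegative atom (O, N, halogen) counts +1, each bond to a less electronegative atom (H, metal, B, Si) counts −1, and each C–C bond counts 0.
C2 has a double bond to C (2×0 = 0), one bond to F (+1), one bond to H (-1).
Oxidation state = 0 + 1 − 1 = 0.

0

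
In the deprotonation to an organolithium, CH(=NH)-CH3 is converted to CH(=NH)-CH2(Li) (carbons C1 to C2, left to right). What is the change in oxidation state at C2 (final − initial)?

Before: C2 has 1 bond to C, 3 bonds to H → oxidation state -3.
After: C2 has 1 bond to C, 2 bonds to H, 1 bond to Li → oxidation state -3.
Δ = -3 − (-3) = 0, so no net redox change at C2.

0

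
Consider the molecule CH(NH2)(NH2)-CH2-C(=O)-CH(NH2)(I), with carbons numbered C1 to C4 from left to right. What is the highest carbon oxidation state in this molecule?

Each bond to a more electronegative atom (O, N, halogen) counts +1, each bond to a less electronegative atom (H, metal, B, Si) counts −1, and each C–C bond counts 0. Tallying each carbon:
C1: 1C, 1H, 2N → 0 − 1 + 2 = +1
C2: 2C, 2H → 0 − 2 = -2
C3: 2C, 2O → 0 + 2 = +2
C4: 1C, 1H, 1N, 1I → 0 − 1 + 1 + 1 = +1
The highest value is +2.

+2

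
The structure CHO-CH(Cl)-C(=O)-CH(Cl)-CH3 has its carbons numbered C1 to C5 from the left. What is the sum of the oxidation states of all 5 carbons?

Tallying each carbon's bonds:
C1: 1C, 1H, 2O → 0 − 1 + 2 = +1
C2: 2C, 1H, 1Cl → 0 − 1 + 1 = 0
C3: 2C, 2O → 0 + 2 = +2
C4: 2C, 1H, 1Cl → 0 − 1 + 1 = 0
C5: 1C, 3H → 0 − 3 = -3
Sum = +1 + 0 + 2 + 0 − 3 = 0.

0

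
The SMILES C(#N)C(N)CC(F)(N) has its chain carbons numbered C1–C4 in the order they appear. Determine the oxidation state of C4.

+1

Count +1 for every bond to an atom more electronegative than carbon and −1 for every bond to one less electronegative; C–C bonds are 0.
C4 has one bond to C (0), one bond to F (+1), one bond to H (-1), one bond to N (+1).
Oxidation state = 0 + 1 − 1 + 1 = +1.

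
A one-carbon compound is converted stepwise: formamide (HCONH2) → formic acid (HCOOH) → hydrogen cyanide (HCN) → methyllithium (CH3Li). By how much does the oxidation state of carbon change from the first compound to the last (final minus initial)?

-6

Carbon oxidation states along the series — formamide: +2, formic acid: +2, hydrogen cyanide: +2, methyllithium: -4.
Net change = -4 − (+2) = -6.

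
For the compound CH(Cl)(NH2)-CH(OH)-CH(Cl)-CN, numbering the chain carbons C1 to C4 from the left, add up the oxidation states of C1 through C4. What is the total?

Tallying each carbon's bonds:
C1: 1C, 1H, 1N, 1Cl → 0 − 1 + 1 + 1 = +1
C2: 2C, 1H, 1O → 0 − 1 + 1 = 0
C3: 2C, 1H, 1Cl → 0 − 1 + 1 = 0
C4: 1C, 3N → 0 + 3 = +3
Sum = +1 + 0 + 0 + 3 = +4.

+4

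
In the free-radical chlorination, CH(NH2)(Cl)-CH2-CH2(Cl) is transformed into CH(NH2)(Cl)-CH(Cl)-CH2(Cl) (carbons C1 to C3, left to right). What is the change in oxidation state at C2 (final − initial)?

Before: C2 has 2 bonds to C, 2 bonds to H → oxidation state -2.
After: C2 has 2 bonds to C, 1 bond to H, 1 bond to Cl → oxidation state 0.
Δ = 0 − (-2) = +2, so this is an oxidation at C2.

+2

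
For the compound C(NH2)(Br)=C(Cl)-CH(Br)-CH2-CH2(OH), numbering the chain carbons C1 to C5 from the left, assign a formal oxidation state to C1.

Each bond to a more electronegative atom (O, N, halogen) counts +1, each bond to a less electronegative atom (H, metal, B, Si) counts −1, and each C–C bond counts 0.
C1 has a double bond to C (2×0 = 0), one bond to N (+1), one bond to Br (+1).
Oxidation state = 0 + 1 + 1 = +2.

+2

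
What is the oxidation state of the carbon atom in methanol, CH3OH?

Assign +1 per bond to O/N/halogen, −1 per bond to H or an electropositive element, and 0 per bond to carbon.
The carbon has one bond to H (-1), one bond to H (-1), one bond to H (-1), one bond to O (+1).
Oxidation state = -1 − 1 − 1 + 1 = -2.

-2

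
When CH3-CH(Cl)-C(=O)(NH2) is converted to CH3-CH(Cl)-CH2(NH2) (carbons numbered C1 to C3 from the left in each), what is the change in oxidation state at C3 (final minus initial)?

Before: C3 has 1 bond to C, 2 bonds to O, 1 bond to N → oxidation state +3.
After: C3 has 1 bond to C, 2 bonds to H, 1 bond to N → oxidation state -1.
Δ = -1 − (+3) = -4, so this is a reduction at C3.

-4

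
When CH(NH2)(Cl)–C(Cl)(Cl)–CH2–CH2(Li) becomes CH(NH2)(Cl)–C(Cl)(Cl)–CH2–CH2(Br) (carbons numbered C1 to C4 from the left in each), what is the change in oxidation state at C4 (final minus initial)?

Before: C4 has 1 bond to C, 2 bonds to H, 1 bond to Li → oxidation state -3.
After: C4 has 1 bond to C, 2 bonds to H, 1 bond to Br → oxidation state -1.
Δ = -1 − (-3) = +2, so this is an oxidation at C4.

+2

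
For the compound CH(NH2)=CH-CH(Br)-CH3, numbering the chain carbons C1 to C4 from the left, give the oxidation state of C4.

-3

Each bond to a more electronegative atom (O, N, halogen) counts +1, each bond to a less electronegative atom (H, metal, B, Si) counts −1, and each C–C bond counts 0.
C4 has one bond to C (0), one bond to H (-1), one bond to H (-1), one bond to H (-1).
Oxidation state = 0 − 1 − 1 − 1 = -3.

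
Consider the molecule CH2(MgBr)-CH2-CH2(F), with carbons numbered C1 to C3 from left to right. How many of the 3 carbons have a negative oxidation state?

Each bond to a more electronegative atom (O, N, halogen) counts +1, each bond to a less electronegative atom (H, metal, B, Si) counts −1, and each C–C bond counts 0. Tallying each carbon:
C1: 1C, 2H, 1Mg → 0 − 2 − 1 = -3
C2: 2C, 2H → 0 − 2 = -2
C3: 1C, 2H, 1F → 0 − 2 + 1 = -1
3 carbons (C1, C2, C3) meet the condition.

3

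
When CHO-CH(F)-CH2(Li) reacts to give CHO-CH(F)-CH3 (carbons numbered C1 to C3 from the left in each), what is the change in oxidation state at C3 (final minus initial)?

Before: C3 has 1 bond to C, 2 bonds to H, 1 bond to Li → oxidation state -3.
After: C3 has 1 bond to C, 3 bonds to H → oxidation state -3.
Δ = -3 − (-3) = 0, so no net redox change at C3.

0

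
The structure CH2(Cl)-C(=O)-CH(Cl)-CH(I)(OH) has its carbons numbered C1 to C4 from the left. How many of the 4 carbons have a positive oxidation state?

2

Tallying each carbon's bonds:
C1: 1C, 2H, 1Cl → 0 − 2 + 1 = -1
C2: 2C, 2O → 0 + 2 = +2
C3: 2C, 1H, 1Cl → 0 − 1 + 1 = 0
C4: 1C, 1H, 1O, 1I → 0 − 1 + 1 + 1 = +1
2 carbons (C2, C4) meet the condition.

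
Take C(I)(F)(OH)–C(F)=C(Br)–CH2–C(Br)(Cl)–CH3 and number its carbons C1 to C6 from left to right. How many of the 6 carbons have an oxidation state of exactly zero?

0

Tallying each carbon's bonds:
C1: 1C, 1O, 1F, 1I → 0 + 1 + 1 + 1 = +3
C2: 3C, 1F → 0 + 1 = +1
C3: 3C, 1Br → 0 + 1 = +1
C4: 2C, 2H → 0 − 2 = -2
C5: 2C, 1Cl, 1Br → 0 + 1 + 1 = +2
C6: 1C, 3H → 0 − 3 = -3
0 carbons meet the condition.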